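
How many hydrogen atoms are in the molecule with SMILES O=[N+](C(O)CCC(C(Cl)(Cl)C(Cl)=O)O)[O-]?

Hydrogens are implicit in SMILES; fill each atom to its normal valence:
  3 × Cl: no H
  2 × C: 2 H each → 4
  2 × C: 1 H each → 2
  2 × C: no H
  2 × O: 1 H each → 2
  2 × O: no H
  1 × N (charge +1): no H
  1 × O (charge -1): no H
  Total hydrogens = 8.

8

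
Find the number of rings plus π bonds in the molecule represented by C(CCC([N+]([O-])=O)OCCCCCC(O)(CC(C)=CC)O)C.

Molecular formula from the SMILES: C16H31NO5.
DoU = (2C + 2 + N − H − X)/2 = (2·16 + 2 + 1 − 31 − 0)/2 = 4/2 = 2.
(Structurally: 0 ring(s) + 2 π bond(s) = 2.)

2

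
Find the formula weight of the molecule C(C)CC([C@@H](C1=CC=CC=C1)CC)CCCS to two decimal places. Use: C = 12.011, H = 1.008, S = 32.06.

250.44

Molecular formula: C16H26S.
M = 16×12.011 + 26×1.008 + 1×32.06 = 250.44 g/mol.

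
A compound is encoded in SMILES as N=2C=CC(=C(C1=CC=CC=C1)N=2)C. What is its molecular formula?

Heavy atoms from the SMILES: 11 C, 2 N.
Implicit hydrogens by atom environment:
  7 × C (aromatic): 1 H each → 7
  3 × C (aromatic): no H
  2 × N (aromatic): no H
  1 × C: 3 H
  Total hydrogens = 10.
Molecular formula: C11H10N2

C11H10N2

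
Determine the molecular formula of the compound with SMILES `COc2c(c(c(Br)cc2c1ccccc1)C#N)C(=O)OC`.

Heavy atoms from the SMILES: 1 Br, 16 C, 1 N, 3 O.
Implicit hydrogens by atom environment:
  6 × C (aromatic): 1 H each → 6
  6 × C (aromatic): no H
  3 × O: no H
  2 × C: 3 H each → 6
  2 × C: no H
  1 × Br: no H
  1 × N: no H
  Total hydrogens = 12.
Molecular formula: C16H12BrNO3

C16H12BrNO3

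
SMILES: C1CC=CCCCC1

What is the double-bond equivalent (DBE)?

2

Molecular formula from the SMILES: C8H14.
DoU = (2C + 2 + N − H − X)/2 = (2·8 + 2 + 0 − 14 − 0)/2 = 4/2 = 2.
(Structurally: 1 ring(s) + 1 π bond(s) = 2.)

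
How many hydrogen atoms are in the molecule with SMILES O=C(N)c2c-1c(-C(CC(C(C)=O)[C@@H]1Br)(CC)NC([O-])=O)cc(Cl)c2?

17

Hydrogens are implicit in SMILES; fill each atom to its normal valence:
  4 × C (aromatic): no H
  4 × C: no H
  3 × O: no H
  2 × C: 3 H each → 6
  2 × C: 2 H each → 4
  2 × C (aromatic): 1 H each → 2
  2 × C: 1 H each → 2
  1 × Br: no H
  1 × Cl: no H
  1 × N: 2 H
  1 × N: 1 H
  1 × O (charge -1): no H
  Total hydrogens = 17.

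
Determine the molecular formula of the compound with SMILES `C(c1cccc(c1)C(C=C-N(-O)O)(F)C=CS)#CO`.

Heavy atoms from the SMILES: 13 C, 1 F, 1 N, 3 O, 1 S.
Implicit hydrogens by atom environment:
  4 × C: 1 H each → 4
  4 × C (aromatic): 1 H each → 4
  3 × C: no H
  3 × O: 1 H each → 3
  2 × C (aromatic): no H
  1 × F: no H
  1 × N: no H
  1 × S: 1 H
  Total hydrogens = 12.
Molecular formula: C13H12FNO3S

C13H12FNO3S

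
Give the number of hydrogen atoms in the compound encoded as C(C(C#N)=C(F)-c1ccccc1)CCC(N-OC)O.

Hydrogens are implicit in SMILES; fill each atom to its normal valence:
  5 × C (aromatic): 1 H each → 5
  3 × C: 2 H each → 6
  3 × C: no H
  1 × C: 3 H
  1 × C: 1 H
  1 × C (aromatic): no H
  1 × F: no H
  1 × N: 1 H
  1 × N: no H
  1 × O: 1 H
  1 × O: no H
  Total hydrogens = 17.

17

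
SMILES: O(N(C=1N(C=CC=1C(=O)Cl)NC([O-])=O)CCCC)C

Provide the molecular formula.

C11H15ClN3O4-

Heavy atoms from the SMILES: 11 C, 1 Cl, 3 N, 4 O.
Implicit hydrogens by atom environment:
  3 × C: 2 H each → 6
  3 × O: no H
  2 × C: 3 H each → 6
  2 × C (aromatic): 1 H each → 2
  2 × C (aromatic): no H
  2 × C: no H
  1 × Cl: no H
  1 × N: 1 H
  1 × N (aromatic): no H
  1 × N: no H
  1 × O (charge -1): no H
  Total hydrogens = 15.
Net charge -1.
Molecular formula: C11H15ClN3O4-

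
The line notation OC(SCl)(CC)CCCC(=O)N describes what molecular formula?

Heavy atoms from the SMILES: 7 C, 1 Cl, 1 N, 2 O, 1 S.
Implicit hydrogens by atom environment:
  4 × C: 2 H each → 8
  2 × C: no H
  1 × C: 3 H
  1 × Cl: no H
  1 × N: 2 H
  1 × O: 1 H
  1 × O: no H
  1 × S: no H
  Total hydrogens = 14.
Molecular formula: C7H14ClNO2S

C7H14ClNO2S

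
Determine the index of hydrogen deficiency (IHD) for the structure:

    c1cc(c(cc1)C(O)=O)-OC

Molecular formula from the SMILES: C8H8O3.
DoU = (2C + 2 + N − H − X)/2 = (2·8 + 2 + 0 − 8 − 0)/2 = 10/2 = 5.
(Structurally: 1 ring(s) + 4 π bond(s) = 5.)

5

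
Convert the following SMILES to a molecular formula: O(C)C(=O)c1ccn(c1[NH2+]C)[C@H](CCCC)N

C12H22N3O2+

Heavy atoms from the SMILES: 12 C, 3 N, 2 O.
Implicit hydrogens by atom environment:
  3 × C: 3 H each → 9
  3 × C: 2 H each → 6
  2 × C (aromatic): 1 H each → 2
  2 × C (aromatic): no H
  2 × O: no H
  1 × C: 1 H
  1 × C: no H
  1 × N (charge +1): 2 H
  1 × N: 2 H
  1 × N (aromatic): no H
  Total hydrogens = 22.
Net charge +1.
Molecular formula: C12H22N3O2+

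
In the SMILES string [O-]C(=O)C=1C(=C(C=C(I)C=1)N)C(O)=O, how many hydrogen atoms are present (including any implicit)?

5

Hydrogens are implicit in SMILES; fill each atom to its normal valence:
  4 × C (aromatic): no H
  2 × C (aromatic): 1 H each → 2
  2 × C: no H
  2 × O: no H
  1 × I: no H
  1 × N: 2 H
  1 × O: 1 H
  1 × O (charge -1): no H
  Total hydrogens = 5.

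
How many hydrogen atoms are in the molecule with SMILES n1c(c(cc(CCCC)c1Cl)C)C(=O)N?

15

Hydrogens are implicit in SMILES; fill each atom to its normal valence:
  4 × C (aromatic): no H
  3 × C: 2 H each → 6
  2 × C: 3 H each → 6
  1 × C (aromatic): 1 H
  1 × C: no H
  1 × Cl: no H
  1 × N: 2 H
  1 × N (aromatic): no H
  1 × O: no H
  Total hydrogens = 15.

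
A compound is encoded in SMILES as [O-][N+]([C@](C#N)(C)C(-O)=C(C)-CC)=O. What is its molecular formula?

Heavy atoms from the SMILES: 8 C, 2 N, 3 O.
Implicit hydrogens by atom environment:
  4 × C: no H
  3 × C: 3 H each → 9
  1 × C: 2 H
  1 × N: no H
  1 × N (charge +1): no H
  1 × O: 1 H
  1 × O: no H
  1 × O (charge -1): no H
  Total hydrogens = 12.
Molecular formula: C8H12N2O3

C8H12N2O3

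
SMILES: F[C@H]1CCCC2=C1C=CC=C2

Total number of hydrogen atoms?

Hydrogens are implicit in SMILES; fill each atom to its normal valence:
  4 × C (aromatic): 1 H each → 4
  3 × C: 2 H each → 6
  2 × C (aromatic): no H
  1 × C: 1 H
  1 × F: no H
  Total hydrogens = 11.

11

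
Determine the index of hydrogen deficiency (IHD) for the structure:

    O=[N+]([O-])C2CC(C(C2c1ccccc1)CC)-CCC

Molecular formula from the SMILES: C16H23NO2.
DoU = (2C + 2 + N − H − X)/2 = (2·16 + 2 + 1 − 23 − 0)/2 = 12/2 = 6.
(Structurally: 2 ring(s) + 4 π bond(s) = 6.)

6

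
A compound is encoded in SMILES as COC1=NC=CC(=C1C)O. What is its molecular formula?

Heavy atoms from the SMILES: 7 C, 1 N, 2 O.
Implicit hydrogens by atom environment:
  3 × C (aromatic): no H
  2 × C: 3 H each → 6
  2 × C (aromatic): 1 H each → 2
  1 × N (aromatic): no H
  1 × O: 1 H
  1 × O: no H
  Total hydrogens = 9.
Molecular formula: C7H9NO2

C7H9NO2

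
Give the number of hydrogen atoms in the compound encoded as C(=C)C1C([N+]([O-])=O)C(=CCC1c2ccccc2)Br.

14

Hydrogens are implicit in SMILES; fill each atom to its normal valence:
  5 × C: 1 H each → 5
  5 × C (aromatic): 1 H each → 5
  2 × C: 2 H each → 4
  1 × Br: no H
  1 × C: no H
  1 × C (aromatic): no H
  1 × N (charge +1): no H
  1 × O: no H
  1 × O (charge -1): no H
  Total hydrogens = 14.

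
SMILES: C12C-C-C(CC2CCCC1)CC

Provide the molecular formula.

C12H22

Heavy atoms from the SMILES: 12 C.
Implicit hydrogens by atom environment:
  8 × C: 2 H each → 16
  3 × C: 1 H each → 3
  1 × C: 3 H
  Total hydrogens = 22.
Molecular formula: C12H22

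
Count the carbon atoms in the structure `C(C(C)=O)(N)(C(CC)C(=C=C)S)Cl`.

The symbol for carbon appears 9 times in the SMILES. (Cl is a single chlorine, not C + l.)

9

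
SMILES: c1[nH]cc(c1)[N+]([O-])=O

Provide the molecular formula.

Heavy atoms from the SMILES: 4 C, 2 N, 2 O.
Implicit hydrogens by atom environment:
  3 × C (aromatic): 1 H each → 3
  1 × C (aromatic): no H
  1 × N (aromatic): 1 H
  1 × N (charge +1): no H
  1 × O: no H
  1 × O (charge -1): no H
  Total hydrogens = 4.
Molecular formula: C4H4N2O2

C4H4N2O2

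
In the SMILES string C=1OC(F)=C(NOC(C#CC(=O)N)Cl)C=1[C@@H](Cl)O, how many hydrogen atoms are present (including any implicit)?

7

Hydrogens are implicit in SMILES; fill each atom to its normal valence:
  3 × C (aromatic): no H
  3 × C: no H
  2 × C: 1 H each → 2
  2 × Cl: no H
  2 × O: no H
  1 × C (aromatic): 1 H
  1 × F: no H
  1 × N: 2 H
  1 × N: 1 H
  1 × O: 1 H
  1 × O (aromatic): no H
  Total hydrogens = 7.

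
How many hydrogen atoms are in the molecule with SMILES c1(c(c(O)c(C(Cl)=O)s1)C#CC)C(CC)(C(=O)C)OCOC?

17

Hydrogens are implicit in SMILES; fill each atom to its normal valence:
  5 × C: no H
  4 × C: 3 H each → 12
  4 × C (aromatic): no H
  4 × O: no H
  2 × C: 2 H each → 4
  1 × Cl: no H
  1 × O: 1 H
  1 × S (aromatic): no H
  Total hydrogens = 17.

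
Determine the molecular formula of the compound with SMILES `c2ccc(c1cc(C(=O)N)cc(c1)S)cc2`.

C13H11NOS

Heavy atoms from the SMILES: 13 C, 1 N, 1 O, 1 S.
Implicit hydrogens by atom environment:
  8 × C (aromatic): 1 H each → 8
  4 × C (aromatic): no H
  1 × C: no H
  1 × N: 2 H
  1 × O: no H
  1 × S: 1 H
  Total hydrogens = 11.
Molecular formula: C13H11NOS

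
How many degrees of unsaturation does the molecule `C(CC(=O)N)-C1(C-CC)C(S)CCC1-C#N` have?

Molecular formula from the SMILES: C12H20N2OS.
DoU = (2C + 2 + N − H − X)/2 = (2·12 + 2 + 2 − 20 − 0)/2 = 8/2 = 4.
(Structurally: 1 ring(s) + 3 π bond(s) = 4.)

4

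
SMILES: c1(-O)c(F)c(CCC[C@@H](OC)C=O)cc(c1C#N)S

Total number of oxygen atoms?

3

The symbol for oxygen appears 3 times in the SMILES.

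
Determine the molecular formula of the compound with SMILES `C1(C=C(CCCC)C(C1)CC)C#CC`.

C14H22

Heavy atoms from the SMILES: 14 C.
Implicit hydrogens by atom environment:
  5 × C: 2 H each → 10
  3 × C: 3 H each → 9
  3 × C: 1 H each → 3
  3 × C: no H
  Total hydrogens = 22.
Molecular formula: C14H22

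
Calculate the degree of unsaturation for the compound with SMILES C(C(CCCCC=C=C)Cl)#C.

Molecular formula from the SMILES: C10H13Cl.
DoU = (2C + 2 + N − H − X)/2 = (2·10 + 2 + 0 − 13 − 1)/2 = 8/2 = 4.
(Structurally: 0 ring(s) + 4 π bond(s) = 4.)

4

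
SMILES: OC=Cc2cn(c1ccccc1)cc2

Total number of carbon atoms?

12

The symbol for carbon appears 12 times in the SMILES. Lowercase c denotes aromatic carbon and counts toward C.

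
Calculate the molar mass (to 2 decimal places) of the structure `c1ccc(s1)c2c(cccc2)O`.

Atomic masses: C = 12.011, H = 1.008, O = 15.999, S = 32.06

Molecular formula: C10H8OS.
M = 10×12.011 + 8×1.008 + 1×15.999 + 1×32.06 = 176.23 g/mol.

176.23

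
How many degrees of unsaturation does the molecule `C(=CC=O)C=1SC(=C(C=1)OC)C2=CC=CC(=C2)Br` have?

9

Molecular formula from the SMILES: C14H11BrO2S.
DoU = (2C + 2 + N − H − X)/2 = (2·14 + 2 + 0 − 11 − 1)/2 = 18/2 = 9.
(Structurally: 2 ring(s) + 7 π bond(s) = 9.)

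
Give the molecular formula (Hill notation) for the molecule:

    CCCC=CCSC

C7H14S

Heavy atoms from the SMILES: 7 C, 1 S.
Implicit hydrogens by atom environment:
  3 × C: 2 H each → 6
  2 × C: 3 H each → 6
  2 × C: 1 H each → 2
  1 × S: no H
  Total hydrogens = 14.
Molecular formula: C7H14S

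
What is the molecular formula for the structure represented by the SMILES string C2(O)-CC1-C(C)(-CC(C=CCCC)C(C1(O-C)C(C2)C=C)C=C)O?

C21H34O3

Heavy atoms from the SMILES: 21 C, 3 O.
Implicit hydrogens by atom environment:
  9 × C: 1 H each → 9
  7 × C: 2 H each → 14
  3 × C: 3 H each → 9
  2 × C: no H
  2 × O: 1 H each → 2
  1 × O: no H
  Total hydrogens = 34.
Molecular formula: C21H34O3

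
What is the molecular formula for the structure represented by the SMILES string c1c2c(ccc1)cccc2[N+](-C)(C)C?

Heavy atoms from the SMILES: 13 C, 1 N.
Implicit hydrogens by atom environment:
  7 × C (aromatic): 1 H each → 7
  3 × C: 3 H each → 9
  3 × C (aromatic): no H
  1 × N (charge +1): no H
  Total hydrogens = 16.
Net charge +1.
Molecular formula: C13H16N+

C13H16N+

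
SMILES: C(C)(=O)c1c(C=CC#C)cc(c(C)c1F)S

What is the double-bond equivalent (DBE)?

8

Molecular formula from the SMILES: C13H11FOS.
DoU = (2C + 2 + N − H − X)/2 = (2·13 + 2 + 0 − 11 − 1)/2 = 16/2 = 8.
(Structurally: 1 ring(s) + 7 π bond(s) = 8.)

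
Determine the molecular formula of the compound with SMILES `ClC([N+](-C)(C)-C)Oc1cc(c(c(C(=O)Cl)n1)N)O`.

Heavy atoms from the SMILES: 10 C, 2 Cl, 3 N, 3 O.
Implicit hydrogens by atom environment:
  4 × C (aromatic): no H
  3 × C: 3 H each → 9
  2 × Cl: no H
  2 × O: no H
  1 × C (aromatic): 1 H
  1 × C: 1 H
  1 × C: no H
  1 × N: 2 H
  1 × N (aromatic): no H
  1 × N (charge +1): no H
  1 × O: 1 H
  Total hydrogens = 14.
Net charge +1.
Molecular formula: C10H14Cl2N3O3+

C10H14Cl2N3O3+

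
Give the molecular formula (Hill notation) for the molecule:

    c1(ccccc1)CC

Heavy atoms from the SMILES: 8 C.
Implicit hydrogens by atom environment:
  5 × C (aromatic): 1 H each → 5
  1 × C: 3 H
  1 × C: 2 H
  1 × C (aromatic): no H
  Total hydrogens = 10.
Molecular formula: C8H10

C8H10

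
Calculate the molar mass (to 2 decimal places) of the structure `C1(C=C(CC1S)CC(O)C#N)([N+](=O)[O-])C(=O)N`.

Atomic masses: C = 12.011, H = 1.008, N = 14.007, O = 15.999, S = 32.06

257.26

Molecular formula: C9H11N3O4S.
M = 9×12.011 + 11×1.008 + 3×14.007 + 4×15.999 + 1×32.06 = 257.26 g/mol.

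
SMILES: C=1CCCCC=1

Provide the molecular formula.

C6H10

Heavy atoms from the SMILES: 6 C.
Implicit hydrogens by atom environment:
  4 × C: 2 H each → 8
  2 × C: 1 H each → 2
  Total hydrogens = 10.
Molecular formula: C6H10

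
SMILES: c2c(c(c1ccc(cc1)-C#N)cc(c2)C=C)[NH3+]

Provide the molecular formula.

Heavy atoms from the SMILES: 15 C, 2 N.
Implicit hydrogens by atom environment:
  7 × C (aromatic): 1 H each → 7
  5 × C (aromatic): no H
  1 × C: 2 H
  1 × C: 1 H
  1 × C: no H
  1 × N (charge +1): 3 H
  1 × N: no H
  Total hydrogens = 13.
Net charge +1.
Molecular formula: C15H13N2+

C15H13N2+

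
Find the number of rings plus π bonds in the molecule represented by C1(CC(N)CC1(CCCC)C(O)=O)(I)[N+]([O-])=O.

3

Molecular formula from the SMILES: C10H17IN2O4.
DoU = (2C + 2 + N − H − X)/2 = (2·10 + 2 + 2 − 17 − 1)/2 = 6/2 = 3.
(Structurally: 1 ring(s) + 2 π bond(s) = 3.)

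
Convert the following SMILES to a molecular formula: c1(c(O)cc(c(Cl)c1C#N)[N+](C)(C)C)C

C11H14ClN2O+

Heavy atoms from the SMILES: 11 C, 1 Cl, 2 N, 1 O.
Implicit hydrogens by atom environment:
  5 × C (aromatic): no H
  4 × C: 3 H each → 12
  1 × C (aromatic): 1 H
  1 × C: no H
  1 × Cl: no H
  1 × N: no H
  1 × N (charge +1): no H
  1 × O: 1 H
  Total hydrogens = 14.
Net charge +1.
Molecular formula: C11H14ClN2O+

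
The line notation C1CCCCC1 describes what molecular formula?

C6H12

Heavy atoms from the SMILES: 6 C.
Implicit hydrogens by atom environment:
  6 × C: 2 H each → 12
  Total hydrogens = 12.
Molecular formula: C6H12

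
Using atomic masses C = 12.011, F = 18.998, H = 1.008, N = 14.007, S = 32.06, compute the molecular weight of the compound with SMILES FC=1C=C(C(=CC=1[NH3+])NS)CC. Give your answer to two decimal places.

187.26

Molecular formula: C8H12FN2S+.
M = 8×12.011 + 1×18.998 + 12×1.008 + 2×14.007 + 1×32.06 = 187.26 g/mol.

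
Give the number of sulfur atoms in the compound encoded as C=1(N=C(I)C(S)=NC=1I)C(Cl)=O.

1

The symbol for sulfur appears 1 time in the SMILES.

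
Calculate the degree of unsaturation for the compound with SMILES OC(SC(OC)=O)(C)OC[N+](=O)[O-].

Molecular formula from the SMILES: C5H9NO6S.
DoU = (2C + 2 + N − H − X)/2 = (2·5 + 2 + 1 − 9 − 0)/2 = 4/2 = 2.
(Structurally: 0 ring(s) + 2 π bond(s) = 2.)

2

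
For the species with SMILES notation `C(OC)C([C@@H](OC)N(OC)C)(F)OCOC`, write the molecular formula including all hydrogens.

Heavy atoms from the SMILES: 9 C, 1 F, 1 N, 5 O.
Implicit hydrogens by atom environment:
  5 × C: 3 H each → 15
  5 × O: no H
  2 × C: 2 H each → 4
  1 × C: 1 H
  1 × C: no H
  1 × F: no H
  1 × N: no H
  Total hydrogens = 20.
Molecular formula: C9H20FNO5

C9H20FNO5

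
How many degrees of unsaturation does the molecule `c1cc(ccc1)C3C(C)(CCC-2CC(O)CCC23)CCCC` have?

6

Molecular formula from the SMILES: C21H32O.
DoU = (2C + 2 + N − H − X)/2 = (2·21 + 2 + 0 − 32 − 0)/2 = 12/2 = 6.
(Structurally: 3 ring(s) + 3 π bond(s) = 6.)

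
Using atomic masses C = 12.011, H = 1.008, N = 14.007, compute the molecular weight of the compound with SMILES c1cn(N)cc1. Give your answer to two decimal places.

Molecular formula: C4H6N2.
M = 4×12.011 + 6×1.008 + 2×14.007 = 82.11 g/mol.

82.11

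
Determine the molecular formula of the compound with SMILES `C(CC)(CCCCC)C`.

C9H20

Heavy atoms from the SMILES: 9 C.
Implicit hydrogens by atom environment:
  5 × C: 2 H each → 10
  3 × C: 3 H each → 9
  1 × C: 1 H
  Total hydrogens = 20.
Molecular formula: C9H20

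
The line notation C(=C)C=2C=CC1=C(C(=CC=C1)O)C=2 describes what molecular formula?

C12H10O

Heavy atoms from the SMILES: 12 C, 1 O.
Implicit hydrogens by atom environment:
  6 × C (aromatic): 1 H each → 6
  4 × C (aromatic): no H
  1 × C: 2 H
  1 × C: 1 H
  1 × O: 1 H
  Total hydrogens = 10.
Molecular formula: C12H10O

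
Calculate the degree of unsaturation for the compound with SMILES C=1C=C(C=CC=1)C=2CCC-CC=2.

Molecular formula from the SMILES: C12H14.
DoU = (2C + 2 + N − H − X)/2 = (2·12 + 2 + 0 − 14 − 0)/2 = 12/2 = 6.
(Structurally: 2 ring(s) + 4 π bond(s) = 6.)

6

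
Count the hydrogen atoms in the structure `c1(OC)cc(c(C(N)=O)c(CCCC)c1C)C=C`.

21

Hydrogens are implicit in SMILES; fill each atom to its normal valence:
  5 × C (aromatic): no H
  4 × C: 2 H each → 8
  3 × C: 3 H each → 9
  2 × O: no H
  1 × C (aromatic): 1 H
  1 × C: 1 H
  1 × C: no H
  1 × N: 2 H
  Total hydrogens = 21.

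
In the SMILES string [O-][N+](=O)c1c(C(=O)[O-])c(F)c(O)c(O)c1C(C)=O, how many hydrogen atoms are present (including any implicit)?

5

Hydrogens are implicit in SMILES; fill each atom to its normal valence:
  6 × C (aromatic): no H
  3 × O: no H
  2 × C: no H
  2 × O: 1 H each → 2
  2 × O (charge -1): no H
  1 × C: 3 H
  1 × F: no H
  1 × N (charge +1): no H
  Total hydrogens = 5.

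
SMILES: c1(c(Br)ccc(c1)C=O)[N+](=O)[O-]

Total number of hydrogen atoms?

Hydrogens are implicit in SMILES; fill each atom to its normal valence:
  3 × C (aromatic): 1 H each → 3
  3 × C (aromatic): no H
  2 × O: no H
  1 × Br: no H
  1 × C: 1 H
  1 × N (charge +1): no H
  1 × O (charge -1): no H
  Total hydrogens = 4.

4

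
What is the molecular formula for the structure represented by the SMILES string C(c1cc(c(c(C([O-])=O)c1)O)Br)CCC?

Heavy atoms from the SMILES: 1 Br, 11 C, 3 O.
Implicit hydrogens by atom environment:
  4 × C (aromatic): no H
  3 × C: 2 H each → 6
  2 × C (aromatic): 1 H each → 2
  1 × Br: no H
  1 × C: 3 H
  1 × C: no H
  1 × O: 1 H
  1 × O: no H
  1 × O (charge -1): no H
  Total hydrogens = 12.
Net charge -1.
Molecular formula: C11H12BrO3-

C11H12BrO3-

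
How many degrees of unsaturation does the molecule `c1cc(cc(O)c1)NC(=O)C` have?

5

Molecular formula from the SMILES: C8H9NO2.
DoU = (2C + 2 + N − H − X)/2 = (2·8 + 2 + 1 − 9 − 0)/2 = 10/2 = 5.
(Structurally: 1 ring(s) + 4 π bond(s) = 5.)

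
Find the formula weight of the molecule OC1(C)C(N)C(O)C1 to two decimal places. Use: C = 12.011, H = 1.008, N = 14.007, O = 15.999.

117.15

Molecular formula: C5H11NO2.
M = 5×12.011 + 11×1.008 + 1×14.007 + 2×15.999 = 117.15 g/mol.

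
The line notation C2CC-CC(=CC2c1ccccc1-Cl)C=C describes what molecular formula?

Heavy atoms from the SMILES: 15 C, 1 Cl.
Implicit hydrogens by atom environment:
  5 × C: 2 H each → 10
  4 × C (aromatic): 1 H each → 4
  3 × C: 1 H each → 3
  2 × C (aromatic): no H
  1 × C: no H
  1 × Cl: no H
  Total hydrogens = 17.
Molecular formula: C15H17Cl

C15H17Cl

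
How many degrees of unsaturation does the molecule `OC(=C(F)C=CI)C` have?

2

Molecular formula from the SMILES: C5H6FIO.
DoU = (2C + 2 + N − H − X)/2 = (2·5 + 2 + 0 − 6 − 2)/2 = 4/2 = 2.
(Structurally: 0 ring(s) + 2 π bond(s) = 2.)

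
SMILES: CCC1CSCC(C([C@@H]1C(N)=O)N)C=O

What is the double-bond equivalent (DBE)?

3

Molecular formula from the SMILES: C10H18N2O2S.
DoU = (2C + 2 + N − H − X)/2 = (2·10 + 2 + 2 − 18 − 0)/2 = 6/2 = 3.
(Structurally: 1 ring(s) + 2 π bond(s) = 3.)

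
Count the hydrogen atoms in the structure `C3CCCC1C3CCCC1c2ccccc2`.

Hydrogens are implicit in SMILES; fill each atom to its normal valence:
  7 × C: 2 H each → 14
  5 × C (aromatic): 1 H each → 5
  3 × C: 1 H each → 3
  1 × C (aromatic): no H
  Total hydrogens = 22.

22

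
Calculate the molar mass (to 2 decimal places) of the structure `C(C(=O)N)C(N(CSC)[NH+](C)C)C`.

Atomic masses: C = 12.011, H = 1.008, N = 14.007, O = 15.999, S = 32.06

206.33

Molecular formula: C8H20N3OS+.
M = 8×12.011 + 20×1.008 + 3×14.007 + 1×15.999 + 1×32.06 = 206.33 g/mol.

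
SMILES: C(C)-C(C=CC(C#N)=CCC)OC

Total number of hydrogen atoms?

Hydrogens are implicit in SMILES; fill each atom to its normal valence:
  4 × C: 1 H each → 4
  3 × C: 3 H each → 9
  2 × C: 2 H each → 4
  2 × C: no H
  1 × N: no H
  1 × O: no H
  Total hydrogens = 17.

17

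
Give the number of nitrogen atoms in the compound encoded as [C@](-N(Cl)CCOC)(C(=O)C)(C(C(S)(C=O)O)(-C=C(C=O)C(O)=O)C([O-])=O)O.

The symbol for nitrogen appears 1 time in the SMILES.

1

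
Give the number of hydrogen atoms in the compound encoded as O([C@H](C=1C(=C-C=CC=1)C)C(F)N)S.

12

Hydrogens are implicit in SMILES; fill each atom to its normal valence:
  4 × C (aromatic): 1 H each → 4
  2 × C: 1 H each → 2
  2 × C (aromatic): no H
  1 × C: 3 H
  1 × F: no H
  1 × N: 2 H
  1 × O: no H
  1 × S: 1 H
  Total hydrogens = 12.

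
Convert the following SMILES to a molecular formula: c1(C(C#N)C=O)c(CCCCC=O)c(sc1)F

C12H12FNO2S

Heavy atoms from the SMILES: 12 C, 1 F, 1 N, 2 O, 1 S.
Implicit hydrogens by atom environment:
  4 × C: 2 H each → 8
  3 × C: 1 H each → 3
  3 × C (aromatic): no H
  2 × O: no H
  1 × C (aromatic): 1 H
  1 × C: no H
  1 × F: no H
  1 × N: no H
  1 × S (aromatic): no H
  Total hydrogens = 12.
Molecular formula: C12H12FNO2S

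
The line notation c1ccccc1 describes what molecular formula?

Heavy atoms from the SMILES: 6 C.
Implicit hydrogens by atom environment:
  6 × C (aromatic): 1 H each → 6
  Total hydrogens = 6.
Molecular formula: C6H6

C6H6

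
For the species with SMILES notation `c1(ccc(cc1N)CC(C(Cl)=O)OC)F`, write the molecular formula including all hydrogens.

Heavy atoms from the SMILES: 10 C, 1 Cl, 1 F, 1 N, 2 O.
Implicit hydrogens by atom environment:
  3 × C (aromatic): 1 H each → 3
  3 × C (aromatic): no H
  2 × O: no H
  1 × C: 3 H
  1 × C: 2 H
  1 × C: 1 H
  1 × C: no H
  1 × Cl: no H
  1 × F: no H
  1 × N: 2 H
  Total hydrogens = 11.
Molecular formula: C10H11ClFNO2

C10H11ClFNO2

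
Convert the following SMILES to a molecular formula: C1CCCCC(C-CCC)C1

Heavy atoms from the SMILES: 11 C.
Implicit hydrogens by atom environment:
  9 × C: 2 H each → 18
  1 × C: 3 H
  1 × C: 1 H
  Total hydrogens = 22.
Molecular formula: C11H22

C11H22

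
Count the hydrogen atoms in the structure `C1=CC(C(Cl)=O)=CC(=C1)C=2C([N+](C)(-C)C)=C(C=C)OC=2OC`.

Hydrogens are implicit in SMILES; fill each atom to its normal valence:
  6 × C (aromatic): no H
  4 × C: 3 H each → 12
  4 × C (aromatic): 1 H each → 4
  2 × O: no H
  1 × C: 2 H
  1 × C: 1 H
  1 × C: no H
  1 × Cl: no H
  1 × N (charge +1): no H
  1 × O (aromatic): no H
  Total hydrogens = 19.

19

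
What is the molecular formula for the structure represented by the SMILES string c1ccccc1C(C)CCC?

Heavy atoms from the SMILES: 11 C.
Implicit hydrogens by atom environment:
  5 × C (aromatic): 1 H each → 5
  2 × C: 3 H each → 6
  2 × C: 2 H each → 4
  1 × C: 1 H
  1 × C (aromatic): no H
  Total hydrogens = 16.
Molecular formula: C11H16

C11H16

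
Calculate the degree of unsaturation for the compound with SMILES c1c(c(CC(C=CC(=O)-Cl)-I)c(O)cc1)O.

Molecular formula from the SMILES: C11H10ClIO3.
DoU = (2C + 2 + N − H − X)/2 = (2·11 + 2 + 0 − 10 − 2)/2 = 12/2 = 6.
(Structurally: 1 ring(s) + 5 π bond(s) = 6.)

6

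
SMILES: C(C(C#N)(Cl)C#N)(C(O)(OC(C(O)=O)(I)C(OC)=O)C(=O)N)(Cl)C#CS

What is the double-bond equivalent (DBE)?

Molecular formula from the SMILES: C12H8Cl2IN3O7S.
DoU = (2C + 2 + N − H − X)/2 = (2·12 + 2 + 3 − 8 − 3)/2 = 18/2 = 9.
(Structurally: 0 ring(s) + 9 π bond(s) = 9.)

9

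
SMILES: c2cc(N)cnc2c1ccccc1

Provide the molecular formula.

C11H10N2

Heavy atoms from the SMILES: 11 C, 2 N.
Implicit hydrogens by atom environment:
  8 × C (aromatic): 1 H each → 8
  3 × C (aromatic): no H
  1 × N: 2 H
  1 × N (aromatic): no H
  Total hydrogens = 10.
Molecular formula: C11H10N2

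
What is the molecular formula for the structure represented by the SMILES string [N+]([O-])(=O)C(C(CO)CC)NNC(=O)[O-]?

C6H12N3O5-

Heavy atoms from the SMILES: 6 C, 3 N, 5 O.
Implicit hydrogens by atom environment:
  2 × C: 2 H each → 4
  2 × C: 1 H each → 2
  2 × N: 1 H each → 2
  2 × O: no H
  2 × O (charge -1): no H
  1 × C: 3 H
  1 × C: no H
  1 × N (charge +1): no H
  1 × O: 1 H
  Total hydrogens = 12.
Net charge -1.
Molecular formula: C6H12N3O5-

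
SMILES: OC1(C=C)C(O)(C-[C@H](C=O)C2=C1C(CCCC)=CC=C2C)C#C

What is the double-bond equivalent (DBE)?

Molecular formula from the SMILES: C20H24O3.
DoU = (2C + 2 + N − H − X)/2 = (2·20 + 2 + 0 − 24 − 0)/2 = 18/2 = 9.
(Structurally: 2 ring(s) + 7 π bond(s) = 9.)

9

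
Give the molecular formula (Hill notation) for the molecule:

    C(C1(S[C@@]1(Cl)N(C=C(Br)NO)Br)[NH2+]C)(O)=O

C6H9Br2ClN3O3S+

Heavy atoms from the SMILES: 2 Br, 6 C, 1 Cl, 3 N, 3 O, 1 S.
Implicit hydrogens by atom environment:
  4 × C: no H
  2 × Br: no H
  2 × O: 1 H each → 2
  1 × C: 3 H
  1 × C: 1 H
  1 × Cl: no H
  1 × N (charge +1): 2 H
  1 × N: 1 H
  1 × N: no H
  1 × O: no H
  1 × S: no H
  Total hydrogens = 9.
Net charge +1.
Molecular formula: C6H9Br2ClN3O3S+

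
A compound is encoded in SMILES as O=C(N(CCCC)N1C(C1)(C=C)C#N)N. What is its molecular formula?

C10H16N4O

Heavy atoms from the SMILES: 10 C, 4 N, 1 O.
Implicit hydrogens by atom environment:
  5 × C: 2 H each → 10
  3 × C: no H
  3 × N: no H
  1 × C: 3 H
  1 × C: 1 H
  1 × N: 2 H
  1 × O: no H
  Total hydrogens = 16.
Molecular formula: C10H16N4O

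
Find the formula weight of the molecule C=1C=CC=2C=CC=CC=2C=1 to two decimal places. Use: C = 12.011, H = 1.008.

128.17

Molecular formula: C10H8.
M = 10×12.011 + 8×1.008 = 128.17 g/mol.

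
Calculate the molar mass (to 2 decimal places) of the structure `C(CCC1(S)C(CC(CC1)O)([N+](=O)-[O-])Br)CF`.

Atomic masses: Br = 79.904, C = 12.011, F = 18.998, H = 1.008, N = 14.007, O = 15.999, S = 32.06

330.21

Molecular formula: C10H17BrFNO3S.
M = 1×79.904 + 10×12.011 + 1×18.998 + 17×1.008 + 1×14.007 + 3×15.999 + 1×32.06 = 330.21 g/mol.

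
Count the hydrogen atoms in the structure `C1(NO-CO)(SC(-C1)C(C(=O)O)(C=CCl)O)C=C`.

14

Hydrogens are implicit in SMILES; fill each atom to its normal valence:
  4 × C: 1 H each → 4
  3 × C: 2 H each → 6
  3 × C: no H
  3 × O: 1 H each → 3
  2 × O: no H
  1 × Cl: no H
  1 × N: 1 H
  1 × S: no H
  Total hydrogens = 14.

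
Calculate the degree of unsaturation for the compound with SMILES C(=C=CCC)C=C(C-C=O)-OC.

4

Molecular formula from the SMILES: C10H14O2.
DoU = (2C + 2 + N − H − X)/2 = (2·10 + 2 + 0 − 14 − 0)/2 = 8/2 = 4.
(Structurally: 0 ring(s) + 4 π bond(s) = 4.)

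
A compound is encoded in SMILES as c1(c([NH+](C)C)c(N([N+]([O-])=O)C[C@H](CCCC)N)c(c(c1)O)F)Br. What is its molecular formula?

Heavy atoms from the SMILES: 1 Br, 14 C, 1 F, 4 N, 3 O.
Implicit hydrogens by atom environment:
  5 × C (aromatic): no H
  4 × C: 2 H each → 8
  3 × C: 3 H each → 9
  1 × Br: no H
  1 × C (aromatic): 1 H
  1 × C: 1 H
  1 × F: no H
  1 × N: 2 H
  1 × N (charge +1): 1 H
  1 × N: no H
  1 × N (charge +1): no H
  1 × O: 1 H
  1 × O: no H
  1 × O (charge -1): no H
  Total hydrogens = 23.
Net charge +1.
Molecular formula: C14H23BrFN4O3+

C14H23BrFN4O3+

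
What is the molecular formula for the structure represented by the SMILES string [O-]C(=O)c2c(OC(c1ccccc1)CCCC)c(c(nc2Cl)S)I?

Heavy atoms from the SMILES: 17 C, 1 Cl, 1 I, 1 N, 3 O, 1 S.
Implicit hydrogens by atom environment:
  6 × C (aromatic): no H
  5 × C (aromatic): 1 H each → 5
  3 × C: 2 H each → 6
  2 × O: no H
  1 × C: 3 H
  1 × C: 1 H
  1 × C: no H
  1 × Cl: no H
  1 × I: no H
  1 × N (aromatic): no H
  1 × O (charge -1): no H
  1 × S: 1 H
  Total hydrogens = 16.
Net charge -1.
Molecular formula: C17H16ClINO3S-

C17H16ClINO3S-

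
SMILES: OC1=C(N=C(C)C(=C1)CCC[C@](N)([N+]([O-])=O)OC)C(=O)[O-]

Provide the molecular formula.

C12H16N3O6-

Heavy atoms from the SMILES: 12 C, 3 N, 6 O.
Implicit hydrogens by atom environment:
  4 × C (aromatic): no H
  3 × C: 2 H each → 6
  3 × O: no H
  2 × C: 3 H each → 6
  2 × C: no H
  2 × O (charge -1): no H
  1 × C (aromatic): 1 H
  1 × N: 2 H
  1 × N (aromatic): no H
  1 × N (charge +1): no H
  1 × O: 1 H
  Total hydrogens = 16.
Net charge -1.
Molecular formula: C12H16N3O6-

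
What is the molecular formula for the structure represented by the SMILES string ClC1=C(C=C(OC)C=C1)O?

Heavy atoms from the SMILES: 7 C, 1 Cl, 2 O.
Implicit hydrogens by atom environment:
  3 × C (aromatic): 1 H each → 3
  3 × C (aromatic): no H
  1 × C: 3 H
  1 × Cl: no H
  1 × O: 1 H
  1 × O: no H
  Total hydrogens = 7.
Molecular formula: C7H7ClO2

C7H7ClO2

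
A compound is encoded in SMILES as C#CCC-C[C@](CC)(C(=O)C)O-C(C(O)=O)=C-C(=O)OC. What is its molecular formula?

Heavy atoms from the SMILES: 15 C, 6 O.
Implicit hydrogens by atom environment:
  6 × C: no H
  5 × O: no H
  4 × C: 2 H each → 8
  3 × C: 3 H each → 9
  2 × C: 1 H each → 2
  1 × O: 1 H
  Total hydrogens = 20.
Molecular formula: C15H20O6

C15H20O6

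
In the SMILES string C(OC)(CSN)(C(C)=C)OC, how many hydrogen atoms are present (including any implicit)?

15

Hydrogens are implicit in SMILES; fill each atom to its normal valence:
  3 × C: 3 H each → 9
  2 × C: 2 H each → 4
  2 × C: no H
  2 × O: no H
  1 × N: 2 H
  1 × S: no H
  Total hydrogens = 15.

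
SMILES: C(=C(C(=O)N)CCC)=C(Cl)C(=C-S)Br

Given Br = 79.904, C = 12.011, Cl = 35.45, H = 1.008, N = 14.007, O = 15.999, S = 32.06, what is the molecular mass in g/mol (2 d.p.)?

Molecular formula: C9H11BrClNOS.
M = 1×79.904 + 9×12.011 + 1×35.45 + 11×1.008 + 1×14.007 + 1×15.999 + 1×32.06 = 296.61 g/mol.

296.61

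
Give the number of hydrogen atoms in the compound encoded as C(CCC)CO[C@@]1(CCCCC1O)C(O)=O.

22

Hydrogens are implicit in SMILES; fill each atom to its normal valence:
  8 × C: 2 H each → 16
  2 × C: no H
  2 × O: 1 H each → 2
  2 × O: no H
  1 × C: 3 H
  1 × C: 1 H
  Total hydrogens = 22.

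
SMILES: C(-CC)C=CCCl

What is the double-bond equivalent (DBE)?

Molecular formula from the SMILES: C6H11Cl.
DoU = (2C + 2 + N − H − X)/2 = (2·6 + 2 + 0 − 11 − 1)/2 = 2/2 = 1.
(Structurally: 0 ring(s) + 1 π bond(s) = 1.)

1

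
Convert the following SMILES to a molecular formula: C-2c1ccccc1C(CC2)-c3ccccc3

Heavy atoms from the SMILES: 16 C.
Implicit hydrogens by atom environment:
  9 × C (aromatic): 1 H each → 9
  3 × C: 2 H each → 6
  3 × C (aromatic): no H
  1 × C: 1 H
  Total hydrogens = 16.
Molecular formula: C16H16

C16H16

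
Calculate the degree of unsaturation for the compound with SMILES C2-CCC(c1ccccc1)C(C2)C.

5

Molecular formula from the SMILES: C13H18.
DoU = (2C + 2 + N − H − X)/2 = (2·13 + 2 + 0 − 18 − 0)/2 = 10/2 = 5.
(Structurally: 2 ring(s) + 3 π bond(s) = 5.)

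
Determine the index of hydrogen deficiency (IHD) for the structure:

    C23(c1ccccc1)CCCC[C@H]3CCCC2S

6

Molecular formula from the SMILES: C16H22S.
DoU = (2C + 2 + N − H − X)/2 = (2·16 + 2 + 0 − 22 − 0)/2 = 12/2 = 6.
(Structurally: 3 ring(s) + 3 π bond(s) = 6.)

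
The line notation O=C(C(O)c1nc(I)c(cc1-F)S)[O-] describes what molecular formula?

Heavy atoms from the SMILES: 7 C, 1 F, 1 I, 1 N, 3 O, 1 S.
Implicit hydrogens by atom environment:
  4 × C (aromatic): no H
  1 × C (aromatic): 1 H
  1 × C: 1 H
  1 × C: no H
  1 × F: no H
  1 × I: no H
  1 × N (aromatic): no H
  1 × O: 1 H
  1 × O: no H
  1 × O (charge -1): no H
  1 × S: 1 H
  Total hydrogens = 4.
Net charge -1.
Molecular formula: C7H4FINO3S-

C7H4FINO3S-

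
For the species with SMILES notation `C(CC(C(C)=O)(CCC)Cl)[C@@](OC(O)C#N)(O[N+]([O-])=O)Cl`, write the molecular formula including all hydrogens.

C11H16Cl2N2O6

Heavy atoms from the SMILES: 11 C, 2 Cl, 2 N, 6 O.
Implicit hydrogens by atom environment:
  4 × C: 2 H each → 8
  4 × C: no H
  4 × O: no H
  2 × C: 3 H each → 6
  2 × Cl: no H
  1 × C: 1 H
  1 × N (charge +1): no H
  1 × N: no H
  1 × O: 1 H
  1 × O (charge -1): no H
  Total hydrogens = 16.
Molecular formula: C11H16Cl2N2O6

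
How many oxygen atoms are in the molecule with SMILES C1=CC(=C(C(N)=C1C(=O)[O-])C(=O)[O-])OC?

The symbol for oxygen appears 5 times in the SMILES.

5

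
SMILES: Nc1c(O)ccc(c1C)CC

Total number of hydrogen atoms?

Hydrogens are implicit in SMILES; fill each atom to its normal valence:
  4 × C (aromatic): no H
  2 × C: 3 H each → 6
  2 × C (aromatic): 1 H each → 2
  1 × C: 2 H
  1 × N: 2 H
  1 × O: 1 H
  Total hydrogens = 13.

13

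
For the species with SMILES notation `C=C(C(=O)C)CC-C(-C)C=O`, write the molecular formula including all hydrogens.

Heavy atoms from the SMILES: 9 C, 2 O.
Implicit hydrogens by atom environment:
  3 × C: 2 H each → 6
  2 × C: 3 H each → 6
  2 × C: 1 H each → 2
  2 × C: no H
  2 × O: no H
  Total hydrogens = 14.
Molecular formula: C9H14O2

C9H14O2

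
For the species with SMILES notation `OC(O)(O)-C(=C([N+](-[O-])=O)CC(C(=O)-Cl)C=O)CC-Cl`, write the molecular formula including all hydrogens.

Heavy atoms from the SMILES: 9 C, 2 Cl, 1 N, 7 O.
Implicit hydrogens by atom environment:
  4 × C: no H
  3 × C: 2 H each → 6
  3 × O: 1 H each → 3
  3 × O: no H
  2 × C: 1 H each → 2
  2 × Cl: no H
  1 × N (charge +1): no H
  1 × O (charge -1): no H
  Total hydrogens = 11.
Molecular formula: C9H11Cl2NO7

C9H11Cl2NO7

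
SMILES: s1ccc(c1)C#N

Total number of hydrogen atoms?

Hydrogens are implicit in SMILES; fill each atom to its normal valence:
  3 × C (aromatic): 1 H each → 3
  1 × C (aromatic): no H
  1 × C: no H
  1 × N: no H
  1 × S (aromatic): no H
  Total hydrogens = 3.

3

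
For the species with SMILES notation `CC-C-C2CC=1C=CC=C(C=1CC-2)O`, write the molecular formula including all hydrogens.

Heavy atoms from the SMILES: 13 C, 1 O.
Implicit hydrogens by atom environment:
  5 × C: 2 H each → 10
  3 × C (aromatic): 1 H each → 3
  3 × C (aromatic): no H
  1 × C: 3 H
  1 × C: 1 H
  1 × O: 1 H
  Total hydrogens = 18.
Molecular formula: C13H18O

C13H18O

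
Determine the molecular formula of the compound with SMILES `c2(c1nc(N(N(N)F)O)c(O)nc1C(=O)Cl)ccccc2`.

C11H9ClFN5O3

Heavy atoms from the SMILES: 11 C, 1 Cl, 1 F, 5 N, 3 O.
Implicit hydrogens by atom environment:
  5 × C (aromatic): 1 H each → 5
  5 × C (aromatic): no H
  2 × N (aromatic): no H
  2 × N: no H
  2 × O: 1 H each → 2
  1 × C: no H
  1 × Cl: no H
  1 × F: no H
  1 × N: 2 H
  1 × O: no H
  Total hydrogens = 9.
Molecular formula: C11H9ClFN5O3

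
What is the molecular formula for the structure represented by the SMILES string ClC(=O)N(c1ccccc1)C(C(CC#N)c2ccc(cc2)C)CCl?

Heavy atoms from the SMILES: 19 C, 2 Cl, 2 N, 1 O.
Implicit hydrogens by atom environment:
  9 × C (aromatic): 1 H each → 9
  3 × C (aromatic): no H
  2 × C: 2 H each → 4
  2 × C: 1 H each → 2
  2 × C: no H
  2 × Cl: no H
  2 × N: no H
  1 × C: 3 H
  1 × O: no H
  Total hydrogens = 18.
Molecular formula: C19H18Cl2N2O

C19H18Cl2N2O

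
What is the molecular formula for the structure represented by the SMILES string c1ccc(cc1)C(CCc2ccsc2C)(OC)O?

Heavy atoms from the SMILES: 15 C, 2 O, 1 S.
Implicit hydrogens by atom environment:
  7 × C (aromatic): 1 H each → 7
  3 × C (aromatic): no H
  2 × C: 3 H each → 6
  2 × C: 2 H each → 4
  1 × C: no H
  1 × O: 1 H
  1 × O: no H
  1 × S (aromatic): no H
  Total hydrogens = 18.
Molecular formula: C15H18O2S

C15H18O2S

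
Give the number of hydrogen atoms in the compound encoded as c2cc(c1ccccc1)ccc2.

Hydrogens are implicit in SMILES; fill each atom to its normal valence:
  10 × C (aromatic): 1 H each → 10
  2 × C (aromatic): no H
  Total hydrogens = 10.

10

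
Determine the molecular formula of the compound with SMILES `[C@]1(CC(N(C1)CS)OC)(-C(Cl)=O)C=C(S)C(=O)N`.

Heavy atoms from the SMILES: 10 C, 1 Cl, 2 N, 3 O, 2 S.
Implicit hydrogens by atom environment:
  4 × C: no H
  3 × C: 2 H each → 6
  3 × O: no H
  2 × C: 1 H each → 2
  2 × S: 1 H each → 2
  1 × C: 3 H
  1 × Cl: no H
  1 × N: 2 H
  1 × N: no H
  Total hydrogens = 15.
Molecular formula: C10H15ClN2O3S2

C10H15ClN2O3S2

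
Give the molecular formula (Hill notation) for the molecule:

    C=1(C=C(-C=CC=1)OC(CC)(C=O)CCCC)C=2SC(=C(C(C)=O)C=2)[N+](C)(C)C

Heavy atoms from the SMILES: 23 C, 1 N, 3 O, 1 S.
Implicit hydrogens by atom environment:
  6 × C: 3 H each → 18
  5 × C (aromatic): 1 H each → 5
  5 × C (aromatic): no H
  4 × C: 2 H each → 8
  3 × O: no H
  2 × C: no H
  1 × C: 1 H
  1 × N (charge +1): no H
  1 × S (aromatic): no H
  Total hydrogens = 32.
Net charge +1.
Molecular formula: C23H32NO3S+

C23H32NO3S+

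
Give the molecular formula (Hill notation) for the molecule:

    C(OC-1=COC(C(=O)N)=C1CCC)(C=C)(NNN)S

C11H18N4O3S

Heavy atoms from the SMILES: 11 C, 4 N, 3 O, 1 S.
Implicit hydrogens by atom environment:
  3 × C: 2 H each → 6
  3 × C (aromatic): no H
  2 × C: no H
  2 × N: 2 H each → 4
  2 × N: 1 H each → 2
  2 × O: no H
  1 × C: 3 H
  1 × C (aromatic): 1 H
  1 × C: 1 H
  1 × O (aromatic): no H
  1 × S: 1 H
  Total hydrogens = 18.
Molecular formula: C11H18N4O3S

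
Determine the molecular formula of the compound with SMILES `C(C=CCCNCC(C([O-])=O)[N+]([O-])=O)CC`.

C10H17N2O4-

Heavy atoms from the SMILES: 10 C, 2 N, 4 O.
Implicit hydrogens by atom environment:
  5 × C: 2 H each → 10
  3 × C: 1 H each → 3
  2 × O: no H
  2 × O (charge -1): no H
  1 × C: 3 H
  1 × C: no H
  1 × N: 1 H
  1 × N (charge +1): no H
  Total hydrogens = 17.
Net charge -1.
Molecular formula: C10H17N2O4-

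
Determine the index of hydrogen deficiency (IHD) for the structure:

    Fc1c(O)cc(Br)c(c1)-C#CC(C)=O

Molecular formula from the SMILES: C10H6BrFO2.
DoU = (2C + 2 + N − H − X)/2 = (2·10 + 2 + 0 − 6 − 2)/2 = 14/2 = 7.
(Structurally: 1 ring(s) + 6 π bond(s) = 7.)

7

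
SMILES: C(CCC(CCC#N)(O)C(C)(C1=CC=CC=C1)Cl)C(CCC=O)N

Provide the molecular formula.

C19H27ClN2O2

Heavy atoms from the SMILES: 19 C, 1 Cl, 2 N, 2 O.
Implicit hydrogens by atom environment:
  7 × C: 2 H each → 14
  5 × C (aromatic): 1 H each → 5
  3 × C: no H
  2 × C: 1 H each → 2
  1 × C: 3 H
  1 × C (aromatic): no H
  1 × Cl: no H
  1 × N: 2 H
  1 × N: no H
  1 × O: 1 H
  1 × O: no H
  Total hydrogens = 27.
Molecular formula: C19H27ClN2O2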